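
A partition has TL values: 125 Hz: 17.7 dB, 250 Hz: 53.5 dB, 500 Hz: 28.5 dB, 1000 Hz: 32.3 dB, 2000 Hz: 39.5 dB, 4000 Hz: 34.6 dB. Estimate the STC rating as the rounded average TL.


Given TL values at each frequency:
  125 Hz: 17.7 dB
  250 Hz: 53.5 dB
  500 Hz: 28.5 dB
  1000 Hz: 32.3 dB
  2000 Hz: 39.5 dB
  4000 Hz: 34.6 dB
Formula: STC ~ round(average of TL values)
Sum = 17.7 + 53.5 + 28.5 + 32.3 + 39.5 + 34.6 = 206.1
Average = 206.1 / 6 = 34.35
Rounded: 34

34


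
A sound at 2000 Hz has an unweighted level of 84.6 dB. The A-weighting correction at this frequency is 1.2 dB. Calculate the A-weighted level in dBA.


Given values:
  SPL = 84.6 dB
  A-weighting at 2000 Hz = 1.2 dB
Formula: L_A = SPL + A_weight
L_A = 84.6 + (1.2)
L_A = 85.8

85.8 dBA


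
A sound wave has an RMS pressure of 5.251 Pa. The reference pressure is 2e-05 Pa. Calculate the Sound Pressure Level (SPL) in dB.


Given values:
  p = 5.251 Pa
  p_ref = 2e-05 Pa
Formula: SPL = 20 * log10(p / p_ref)
Compute ratio: p / p_ref = 5.251 / 2e-05 = 262550
Compute log10: log10(262550) = 5.419212
Multiply: SPL = 20 * 5.419212 = 108.38

108.38 dB


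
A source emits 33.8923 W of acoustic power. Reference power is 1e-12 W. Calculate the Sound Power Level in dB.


Given values:
  W = 33.8923 W
  W_ref = 1e-12 W
Formula: SWL = 10 * log10(W / W_ref)
Compute ratio: W / W_ref = 33892300000000
Compute log10: log10(33892300000000) = 13.530101
Multiply: SWL = 10 * 13.530101 = 135.3

135.3 dB


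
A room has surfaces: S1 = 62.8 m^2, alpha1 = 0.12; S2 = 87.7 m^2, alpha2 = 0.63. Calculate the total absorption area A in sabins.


Given surfaces:
  Surface 1: 62.8 * 0.12 = 7.536
  Surface 2: 87.7 * 0.63 = 55.251
Formula: A = sum(Si * alpha_i)
A = 7.536 + 55.251
A = 62.79

62.79 sabins


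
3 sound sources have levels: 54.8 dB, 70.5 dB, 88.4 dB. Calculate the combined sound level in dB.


Formula: L_total = 10 * log10( sum(10^(Li/10)) )
  Source 1: 10^(54.8/10) = 301995.172
  Source 2: 10^(70.5/10) = 11220184.543
  Source 3: 10^(88.4/10) = 691830970.9189
Sum of linear values = 703353150.6339
L_total = 10 * log10(703353150.6339) = 88.47

88.47 dB


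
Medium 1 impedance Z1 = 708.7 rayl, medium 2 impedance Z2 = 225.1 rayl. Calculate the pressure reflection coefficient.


Given values:
  Z1 = 708.7 rayl, Z2 = 225.1 rayl
Formula: R = (Z2 - Z1) / (Z2 + Z1)
Numerator: Z2 - Z1 = 225.1 - 708.7 = -483.6
Denominator: Z2 + Z1 = 225.1 + 708.7 = 933.8
R = -483.6 / 933.8 = -0.5179

-0.5179


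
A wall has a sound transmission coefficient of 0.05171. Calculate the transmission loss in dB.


Given values:
  tau = 0.05171
Formula: TL = 10 * log10(1 / tau)
Compute 1 / tau = 1 / 0.05171 = 19.3386
Compute log10(19.3386) = 1.286425
TL = 10 * 1.286425 = 12.86

12.86 dB


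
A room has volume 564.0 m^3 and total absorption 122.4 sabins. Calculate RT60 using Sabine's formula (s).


Given values:
  V = 564.0 m^3
  A = 122.4 sabins
Formula: RT60 = 0.161 * V / A
Numerator: 0.161 * 564.0 = 90.804
RT60 = 90.804 / 122.4 = 0.742

0.742 s


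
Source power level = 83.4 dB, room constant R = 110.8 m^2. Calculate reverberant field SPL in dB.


Given values:
  Lw = 83.4 dB, R = 110.8 m^2
Formula: SPL = Lw + 10 * log10(4 / R)
Compute 4 / R = 4 / 110.8 = 0.036101
Compute 10 * log10(0.036101) = -14.4248
SPL = 83.4 + (-14.4248) = 68.98

68.98 dB


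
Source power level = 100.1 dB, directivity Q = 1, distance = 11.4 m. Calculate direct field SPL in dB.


Given values:
  Lw = 100.1 dB, Q = 1, r = 11.4 m
Formula: SPL = Lw + 10 * log10(Q / (4 * pi * r^2))
Compute 4 * pi * r^2 = 4 * pi * 11.4^2 = 1633.1255
Compute Q / denom = 1 / 1633.1255 = 0.00061232
Compute 10 * log10(0.00061232) = -32.1302
SPL = 100.1 + (-32.1302) = 67.97

67.97 dB


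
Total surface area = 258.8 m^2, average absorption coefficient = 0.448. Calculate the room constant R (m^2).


Given values:
  S = 258.8 m^2, alpha = 0.448
Formula: R = S * alpha / (1 - alpha)
Numerator: 258.8 * 0.448 = 115.9424
Denominator: 1 - 0.448 = 0.552
R = 115.9424 / 0.552 = 210.04

210.04 m^2


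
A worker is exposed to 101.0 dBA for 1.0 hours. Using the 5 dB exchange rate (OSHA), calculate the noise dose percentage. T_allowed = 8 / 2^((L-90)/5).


Given values:
  L = 101.0 dBA, T = 1.0 hours
Formula: T_allowed = 8 / 2^((L - 90) / 5)
Compute exponent: (101.0 - 90) / 5 = 2.2
Compute 2^(2.2) = 4.594793
T_allowed = 8 / 4.594793 = 1.741101 hours
Dose = (T / T_allowed) * 100
Dose = (1.0 / 1.741101) * 100 = 57.43

57.43 %


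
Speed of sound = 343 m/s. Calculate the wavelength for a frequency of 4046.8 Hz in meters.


Given values:
  c = 343 m/s, f = 4046.8 Hz
Formula: lambda = c / f
lambda = 343 / 4046.8
lambda = 0.0848

0.0848 m


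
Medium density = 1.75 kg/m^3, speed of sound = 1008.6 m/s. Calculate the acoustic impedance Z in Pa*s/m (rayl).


Given values:
  rho = 1.75 kg/m^3
  c = 1008.6 m/s
Formula: Z = rho * c
Z = 1.75 * 1008.6
Z = 1765.05

1765.05 rayl


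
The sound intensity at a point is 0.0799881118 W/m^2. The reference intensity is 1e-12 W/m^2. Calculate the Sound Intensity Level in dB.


Given values:
  I = 0.0799881118 W/m^2
  I_ref = 1e-12 W/m^2
Formula: SIL = 10 * log10(I / I_ref)
Compute ratio: I / I_ref = 79988111800
Compute log10: log10(79988111800) = 10.903025
Multiply: SIL = 10 * 10.903025 = 109.03

109.03 dB


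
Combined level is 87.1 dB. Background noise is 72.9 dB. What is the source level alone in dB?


Given values:
  L_total = 87.1 dB, L_bg = 72.9 dB
Formula: L_source = 10 * log10(10^(L_total/10) - 10^(L_bg/10))
Convert to linear:
  10^(87.1/10) = 512861383.9914
  10^(72.9/10) = 19498445.9976
Difference: 512861383.9914 - 19498445.9976 = 493362937.9938
L_source = 10 * log10(493362937.9938) = 86.93

86.93 dB


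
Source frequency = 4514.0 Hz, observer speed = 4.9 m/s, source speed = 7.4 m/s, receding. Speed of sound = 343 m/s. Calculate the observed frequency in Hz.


Given values:
  f_s = 4514.0 Hz, v_o = 4.9 m/s, v_s = 7.4 m/s
  Direction: receding
Formula: f_o = f_s * (c - v_o) / (c + v_s)
Numerator: c - v_o = 343 - 4.9 = 338.1
Denominator: c + v_s = 343 + 7.4 = 350.4
f_o = 4514.0 * 338.1 / 350.4 = 4355.55

4355.55 Hz


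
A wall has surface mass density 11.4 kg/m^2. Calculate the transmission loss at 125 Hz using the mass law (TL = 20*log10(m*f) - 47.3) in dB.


Given values:
  m = 11.4 kg/m^2, f = 125 Hz
Formula: TL = 20 * log10(m * f) - 47.3
Compute m * f = 11.4 * 125 = 1425.0
Compute log10(1425.0) = 3.153815
Compute 20 * 3.153815 = 63.0763
TL = 63.0763 - 47.3 = 15.78

15.78 dB


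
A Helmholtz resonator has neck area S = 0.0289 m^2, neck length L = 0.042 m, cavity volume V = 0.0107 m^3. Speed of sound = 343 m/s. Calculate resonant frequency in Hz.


Given values:
  S = 0.0289 m^2, L = 0.042 m, V = 0.0107 m^3, c = 343 m/s
Formula: f = (c / (2*pi)) * sqrt(S / (V * L))
Compute V * L = 0.0107 * 0.042 = 0.0004494
Compute S / (V * L) = 0.0289 / 0.0004494 = 64.308
Compute sqrt(64.308) = 8.019227
Compute c / (2*pi) = 343 / 6.283185 = 54.590148
f = 54.590148 * 8.019227 = 437.77

437.77 Hz


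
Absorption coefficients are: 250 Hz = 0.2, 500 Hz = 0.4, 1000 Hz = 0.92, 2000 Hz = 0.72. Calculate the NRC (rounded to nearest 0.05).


Given values:
  a_250 = 0.2, a_500 = 0.4
  a_1000 = 0.92, a_2000 = 0.72
Formula: NRC = (a250 + a500 + a1000 + a2000) / 4
Sum = 0.2 + 0.4 + 0.92 + 0.72 = 2.24
NRC = 2.24 / 4 = 0.56
Rounded to nearest 0.05: 0.55

0.55


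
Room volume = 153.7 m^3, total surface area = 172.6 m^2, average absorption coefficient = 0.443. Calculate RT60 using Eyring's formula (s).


Given values:
  V = 153.7 m^3, S = 172.6 m^2, alpha = 0.443
Formula: RT60 = 0.161 * V / (-S * ln(1 - alpha))
Compute ln(1 - 0.443) = ln(0.557) = -0.58519
Denominator: -172.6 * -0.58519 = 101.0038
Numerator: 0.161 * 153.7 = 24.7457
RT60 = 24.7457 / 101.0038 = 0.245

0.245 s


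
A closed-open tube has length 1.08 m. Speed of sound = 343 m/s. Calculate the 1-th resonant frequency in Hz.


Given values:
  Tube type: closed-open, L = 1.08 m, c = 343 m/s, n = 1
Formula: f_n = (2n - 1) * c / (4 * L)
Compute 2n - 1 = 2*1 - 1 = 1
Compute 4 * L = 4 * 1.08 = 4.32
f = 1 * 343 / 4.32
f = 79.4

79.4 Hz


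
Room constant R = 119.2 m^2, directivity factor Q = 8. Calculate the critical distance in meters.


Given values:
  R = 119.2 m^2, Q = 8
Formula: d_c = 0.141 * sqrt(Q * R)
Compute Q * R = 8 * 119.2 = 953.6
Compute sqrt(953.6) = 30.8804
d_c = 0.141 * 30.8804 = 4.354

4.354 m


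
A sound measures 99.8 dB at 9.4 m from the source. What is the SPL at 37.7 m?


Given values:
  SPL1 = 99.8 dB, r1 = 9.4 m, r2 = 37.7 m
Formula: SPL2 = SPL1 - 20 * log10(r2 / r1)
Compute ratio: r2 / r1 = 37.7 / 9.4 = 4.0106
Compute log10: log10(4.0106) = 0.603209
Compute drop: 20 * 0.603209 = 12.0642
SPL2 = 99.8 - 12.0642 = 87.74

87.74 dB


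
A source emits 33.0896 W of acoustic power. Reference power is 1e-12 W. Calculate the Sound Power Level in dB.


Given values:
  W = 33.0896 W
  W_ref = 1e-12 W
Formula: SWL = 10 * log10(W / W_ref)
Compute ratio: W / W_ref = 33089600000000
Compute log10: log10(33089600000000) = 13.519692
Multiply: SWL = 10 * 13.519692 = 135.2

135.2 dB


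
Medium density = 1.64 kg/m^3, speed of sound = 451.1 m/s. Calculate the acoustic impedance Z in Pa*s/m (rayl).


Given values:
  rho = 1.64 kg/m^3
  c = 451.1 m/s
Formula: Z = rho * c
Z = 1.64 * 451.1
Z = 739.8

739.8 rayl


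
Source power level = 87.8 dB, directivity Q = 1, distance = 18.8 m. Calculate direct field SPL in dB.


Given values:
  Lw = 87.8 dB, Q = 1, r = 18.8 m
Formula: SPL = Lw + 10 * log10(Q / (4 * pi * r^2))
Compute 4 * pi * r^2 = 4 * pi * 18.8^2 = 4441.458
Compute Q / denom = 1 / 4441.458 = 0.00022515
Compute 10 * log10(0.00022515) = -36.4753
SPL = 87.8 + (-36.4753) = 51.32

51.32 dB


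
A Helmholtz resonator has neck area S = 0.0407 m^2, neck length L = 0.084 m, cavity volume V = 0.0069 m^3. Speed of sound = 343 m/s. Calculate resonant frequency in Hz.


Given values:
  S = 0.0407 m^2, L = 0.084 m, V = 0.0069 m^3, c = 343 m/s
Formula: f = (c / (2*pi)) * sqrt(S / (V * L))
Compute V * L = 0.0069 * 0.084 = 0.0005796
Compute S / (V * L) = 0.0407 / 0.0005796 = 70.2208
Compute sqrt(70.2208) = 8.379785
Compute c / (2*pi) = 343 / 6.283185 = 54.590148
f = 54.590148 * 8.379785 = 457.45

457.45 Hz


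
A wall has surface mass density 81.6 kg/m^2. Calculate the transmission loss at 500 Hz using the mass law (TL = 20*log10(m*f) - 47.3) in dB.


Given values:
  m = 81.6 kg/m^2, f = 500 Hz
Formula: TL = 20 * log10(m * f) - 47.3
Compute m * f = 81.6 * 500 = 40800.0
Compute log10(40800.0) = 4.61066
Compute 20 * 4.61066 = 92.2132
TL = 92.2132 - 47.3 = 44.91

44.91 dB


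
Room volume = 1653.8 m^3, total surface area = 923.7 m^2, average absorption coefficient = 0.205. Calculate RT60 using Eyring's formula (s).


Given values:
  V = 1653.8 m^3, S = 923.7 m^2, alpha = 0.205
Formula: RT60 = 0.161 * V / (-S * ln(1 - alpha))
Compute ln(1 - 0.205) = ln(0.795) = -0.229413
Denominator: -923.7 * -0.229413 = 211.9088
Numerator: 0.161 * 1653.8 = 266.2618
RT60 = 266.2618 / 211.9088 = 1.256

1.256 s


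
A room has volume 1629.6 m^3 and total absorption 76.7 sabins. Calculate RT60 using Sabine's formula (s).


Given values:
  V = 1629.6 m^3
  A = 76.7 sabins
Formula: RT60 = 0.161 * V / A
Numerator: 0.161 * 1629.6 = 262.3656
RT60 = 262.3656 / 76.7 = 3.421

3.421 s


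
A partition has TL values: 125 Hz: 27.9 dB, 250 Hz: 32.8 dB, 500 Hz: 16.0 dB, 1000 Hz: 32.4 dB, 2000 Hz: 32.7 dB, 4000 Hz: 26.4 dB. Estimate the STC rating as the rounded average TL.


Given TL values at each frequency:
  125 Hz: 27.9 dB
  250 Hz: 32.8 dB
  500 Hz: 16.0 dB
  1000 Hz: 32.4 dB
  2000 Hz: 32.7 dB
  4000 Hz: 26.4 dB
Formula: STC ~ round(average of TL values)
Sum = 27.9 + 32.8 + 16.0 + 32.4 + 32.7 + 26.4 = 168.2
Average = 168.2 / 6 = 28.03
Rounded: 28

28


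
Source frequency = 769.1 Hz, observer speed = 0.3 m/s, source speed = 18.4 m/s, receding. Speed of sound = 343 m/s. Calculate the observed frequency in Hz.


Given values:
  f_s = 769.1 Hz, v_o = 0.3 m/s, v_s = 18.4 m/s
  Direction: receding
Formula: f_o = f_s * (c - v_o) / (c + v_s)
Numerator: c - v_o = 343 - 0.3 = 342.7
Denominator: c + v_s = 343 + 18.4 = 361.4
f_o = 769.1 * 342.7 / 361.4 = 729.3

729.3 Hz


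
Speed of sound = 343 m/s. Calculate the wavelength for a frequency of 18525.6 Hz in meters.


Given values:
  c = 343 m/s, f = 18525.6 Hz
Formula: lambda = c / f
lambda = 343 / 18525.6
lambda = 0.0185

0.0185 m


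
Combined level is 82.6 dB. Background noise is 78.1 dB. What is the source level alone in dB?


Given values:
  L_total = 82.6 dB, L_bg = 78.1 dB
Formula: L_source = 10 * log10(10^(L_total/10) - 10^(L_bg/10))
Convert to linear:
  10^(82.6/10) = 181970085.861
  10^(78.1/10) = 64565422.9035
Difference: 181970085.861 - 64565422.9035 = 117404662.9575
L_source = 10 * log10(117404662.9575) = 80.7

80.7 dB


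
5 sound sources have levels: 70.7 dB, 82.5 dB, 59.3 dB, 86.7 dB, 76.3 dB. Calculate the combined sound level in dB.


Formula: L_total = 10 * log10( sum(10^(Li/10)) )
  Source 1: 10^(70.7/10) = 11748975.5494
  Source 2: 10^(82.5/10) = 177827941.0039
  Source 3: 10^(59.3/10) = 851138.0382
  Source 4: 10^(86.7/10) = 467735141.2872
  Source 5: 10^(76.3/10) = 42657951.8802
Sum of linear values = 700821147.7589
L_total = 10 * log10(700821147.7589) = 88.46

88.46 dB


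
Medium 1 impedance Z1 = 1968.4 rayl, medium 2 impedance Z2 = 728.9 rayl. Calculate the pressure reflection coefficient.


Given values:
  Z1 = 1968.4 rayl, Z2 = 728.9 rayl
Formula: R = (Z2 - Z1) / (Z2 + Z1)
Numerator: Z2 - Z1 = 728.9 - 1968.4 = -1239.5
Denominator: Z2 + Z1 = 728.9 + 1968.4 = 2697.3
R = -1239.5 / 2697.3 = -0.4595

-0.4595


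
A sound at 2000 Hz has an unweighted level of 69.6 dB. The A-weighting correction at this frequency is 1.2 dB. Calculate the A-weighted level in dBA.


Given values:
  SPL = 69.6 dB
  A-weighting at 2000 Hz = 1.2 dB
Formula: L_A = SPL + A_weight
L_A = 69.6 + (1.2)
L_A = 70.8

70.8 dBA


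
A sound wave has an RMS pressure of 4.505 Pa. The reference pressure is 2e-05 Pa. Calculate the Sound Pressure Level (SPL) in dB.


Given values:
  p = 4.505 Pa
  p_ref = 2e-05 Pa
Formula: SPL = 20 * log10(p / p_ref)
Compute ratio: p / p_ref = 4.505 / 2e-05 = 225250
Compute log10: log10(225250) = 5.352665
Multiply: SPL = 20 * 5.352665 = 107.05

107.05 dB


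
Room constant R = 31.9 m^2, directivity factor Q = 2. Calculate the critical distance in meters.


Given values:
  R = 31.9 m^2, Q = 2
Formula: d_c = 0.141 * sqrt(Q * R)
Compute Q * R = 2 * 31.9 = 63.8
Compute sqrt(63.8) = 7.9875
d_c = 0.141 * 7.9875 = 1.126

1.126 m


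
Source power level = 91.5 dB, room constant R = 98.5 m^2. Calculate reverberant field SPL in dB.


Given values:
  Lw = 91.5 dB, R = 98.5 m^2
Formula: SPL = Lw + 10 * log10(4 / R)
Compute 4 / R = 4 / 98.5 = 0.040609
Compute 10 * log10(0.040609) = -13.9138
SPL = 91.5 + (-13.9138) = 77.59

77.59 dB


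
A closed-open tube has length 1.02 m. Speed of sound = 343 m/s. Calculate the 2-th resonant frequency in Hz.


Given values:
  Tube type: closed-open, L = 1.02 m, c = 343 m/s, n = 2
Formula: f_n = (2n - 1) * c / (4 * L)
Compute 2n - 1 = 2*2 - 1 = 3
Compute 4 * L = 4 * 1.02 = 4.08
f = 3 * 343 / 4.08
f = 252.21

252.21 Hz


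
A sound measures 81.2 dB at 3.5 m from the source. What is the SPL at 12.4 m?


Given values:
  SPL1 = 81.2 dB, r1 = 3.5 m, r2 = 12.4 m
Formula: SPL2 = SPL1 - 20 * log10(r2 / r1)
Compute ratio: r2 / r1 = 12.4 / 3.5 = 3.5429
Compute log10: log10(3.5429) = 0.549359
Compute drop: 20 * 0.549359 = 10.9872
SPL2 = 81.2 - 10.9872 = 70.21

70.21 dB


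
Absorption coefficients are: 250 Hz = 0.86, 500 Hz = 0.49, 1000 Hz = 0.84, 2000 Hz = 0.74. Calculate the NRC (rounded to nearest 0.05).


Given values:
  a_250 = 0.86, a_500 = 0.49
  a_1000 = 0.84, a_2000 = 0.74
Formula: NRC = (a250 + a500 + a1000 + a2000) / 4
Sum = 0.86 + 0.49 + 0.84 + 0.74 = 2.93
NRC = 2.93 / 4 = 0.7325
Rounded to nearest 0.05: 0.75

0.75


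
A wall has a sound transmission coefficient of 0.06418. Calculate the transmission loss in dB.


Given values:
  tau = 0.06418
Formula: TL = 10 * log10(1 / tau)
Compute 1 / tau = 1 / 0.06418 = 15.5812
Compute log10(15.5812) = 1.192601
TL = 10 * 1.192601 = 11.93

11.93 dB


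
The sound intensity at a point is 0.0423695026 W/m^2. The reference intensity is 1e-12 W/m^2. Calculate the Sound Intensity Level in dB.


Given values:
  I = 0.0423695026 W/m^2
  I_ref = 1e-12 W/m^2
Formula: SIL = 10 * log10(I / I_ref)
Compute ratio: I / I_ref = 42369502600
Compute log10: log10(42369502600) = 10.627053
Multiply: SIL = 10 * 10.627053 = 106.27

106.27 dB


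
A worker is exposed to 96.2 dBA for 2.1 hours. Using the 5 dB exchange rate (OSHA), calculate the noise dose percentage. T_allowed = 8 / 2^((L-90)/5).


Given values:
  L = 96.2 dBA, T = 2.1 hours
Formula: T_allowed = 8 / 2^((L - 90) / 5)
Compute exponent: (96.2 - 90) / 5 = 1.24
Compute 2^(1.24) = 2.361985
T_allowed = 8 / 2.361985 = 3.386982 hours
Dose = (T / T_allowed) * 100
Dose = (2.1 / 3.386982) * 100 = 62.0

62.0 %


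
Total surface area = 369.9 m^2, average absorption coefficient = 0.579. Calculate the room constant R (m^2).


Given values:
  S = 369.9 m^2, alpha = 0.579
Formula: R = S * alpha / (1 - alpha)
Numerator: 369.9 * 0.579 = 214.1721
Denominator: 1 - 0.579 = 0.421
R = 214.1721 / 0.421 = 508.72

508.72 m^2


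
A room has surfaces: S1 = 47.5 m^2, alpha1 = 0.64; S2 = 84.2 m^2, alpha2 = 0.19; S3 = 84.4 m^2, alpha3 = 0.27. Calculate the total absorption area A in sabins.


Given surfaces:
  Surface 1: 47.5 * 0.64 = 30.4
  Surface 2: 84.2 * 0.19 = 15.998
  Surface 3: 84.4 * 0.27 = 22.788
Formula: A = sum(Si * alpha_i)
A = 30.4 + 15.998 + 22.788
A = 69.19

69.19 sabins


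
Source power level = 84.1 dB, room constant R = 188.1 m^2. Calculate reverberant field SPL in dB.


Given values:
  Lw = 84.1 dB, R = 188.1 m^2
Formula: SPL = Lw + 10 * log10(4 / R)
Compute 4 / R = 4 / 188.1 = 0.021265
Compute 10 * log10(0.021265) = -16.7233
SPL = 84.1 + (-16.7233) = 67.38

67.38 dB


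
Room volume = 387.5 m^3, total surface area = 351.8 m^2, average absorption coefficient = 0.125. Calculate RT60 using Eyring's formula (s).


Given values:
  V = 387.5 m^3, S = 351.8 m^2, alpha = 0.125
Formula: RT60 = 0.161 * V / (-S * ln(1 - alpha))
Compute ln(1 - 0.125) = ln(0.875) = -0.133531
Denominator: -351.8 * -0.133531 = 46.9762
Numerator: 0.161 * 387.5 = 62.3875
RT60 = 62.3875 / 46.9762 = 1.328

1.328 s


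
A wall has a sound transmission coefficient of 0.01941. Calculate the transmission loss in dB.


Given values:
  tau = 0.01941
Formula: TL = 10 * log10(1 / tau)
Compute 1 / tau = 1 / 0.01941 = 51.5198
Compute log10(51.5198) = 1.711974
TL = 10 * 1.711974 = 17.12

17.12 dB


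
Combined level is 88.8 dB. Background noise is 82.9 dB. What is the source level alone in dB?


Given values:
  L_total = 88.8 dB, L_bg = 82.9 dB
Formula: L_source = 10 * log10(10^(L_total/10) - 10^(L_bg/10))
Convert to linear:
  10^(88.8/10) = 758577575.0292
  10^(82.9/10) = 194984459.9758
Difference: 758577575.0292 - 194984459.9758 = 563593115.0534
L_source = 10 * log10(563593115.0534) = 87.51

87.51 dB


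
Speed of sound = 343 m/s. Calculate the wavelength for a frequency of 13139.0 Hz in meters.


Given values:
  c = 343 m/s, f = 13139.0 Hz
Formula: lambda = c / f
lambda = 343 / 13139.0
lambda = 0.0261

0.0261 m


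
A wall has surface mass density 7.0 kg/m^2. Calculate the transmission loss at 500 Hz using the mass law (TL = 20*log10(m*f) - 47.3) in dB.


Given values:
  m = 7.0 kg/m^2, f = 500 Hz
Formula: TL = 20 * log10(m * f) - 47.3
Compute m * f = 7.0 * 500 = 3500.0
Compute log10(3500.0) = 3.544068
Compute 20 * 3.544068 = 70.8814
TL = 70.8814 - 47.3 = 23.58

23.58 dB


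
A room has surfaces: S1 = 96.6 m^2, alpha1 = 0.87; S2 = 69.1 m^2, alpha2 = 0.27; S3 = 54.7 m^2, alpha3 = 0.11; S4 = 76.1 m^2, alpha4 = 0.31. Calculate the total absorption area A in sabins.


Given surfaces:
  Surface 1: 96.6 * 0.87 = 84.042
  Surface 2: 69.1 * 0.27 = 18.657
  Surface 3: 54.7 * 0.11 = 6.017
  Surface 4: 76.1 * 0.31 = 23.591
Formula: A = sum(Si * alpha_i)
A = 84.042 + 18.657 + 6.017 + 23.591
A = 132.31

132.31 sabins


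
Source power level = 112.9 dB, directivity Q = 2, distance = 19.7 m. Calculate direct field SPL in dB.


Given values:
  Lw = 112.9 dB, Q = 2, r = 19.7 m
Formula: SPL = Lw + 10 * log10(Q / (4 * pi * r^2))
Compute 4 * pi * r^2 = 4 * pi * 19.7^2 = 4876.8828
Compute Q / denom = 2 / 4876.8828 = 0.0004101
Compute 10 * log10(0.0004101) = -33.8711
SPL = 112.9 + (-33.8711) = 79.03

79.03 dB


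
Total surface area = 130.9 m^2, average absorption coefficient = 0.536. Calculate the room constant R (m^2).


Given values:
  S = 130.9 m^2, alpha = 0.536
Formula: R = S * alpha / (1 - alpha)
Numerator: 130.9 * 0.536 = 70.1624
Denominator: 1 - 0.536 = 0.464
R = 70.1624 / 0.464 = 151.21

151.21 m^2


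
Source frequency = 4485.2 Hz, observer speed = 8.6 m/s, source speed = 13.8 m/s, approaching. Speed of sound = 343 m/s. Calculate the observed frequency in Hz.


Given values:
  f_s = 4485.2 Hz, v_o = 8.6 m/s, v_s = 13.8 m/s
  Direction: approaching
Formula: f_o = f_s * (c + v_o) / (c - v_s)
Numerator: c + v_o = 343 + 8.6 = 351.6
Denominator: c - v_s = 343 - 13.8 = 329.2
f_o = 4485.2 * 351.6 / 329.2 = 4790.39

4790.39 Hz


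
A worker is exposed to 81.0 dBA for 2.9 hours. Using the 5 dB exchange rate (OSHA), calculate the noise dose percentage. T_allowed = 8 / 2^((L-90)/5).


Given values:
  L = 81.0 dBA, T = 2.9 hours
Formula: T_allowed = 8 / 2^((L - 90) / 5)
Compute exponent: (81.0 - 90) / 5 = -1.8
Compute 2^(-1.8) = 0.287175
T_allowed = 8 / 0.287175 = 27.857578 hours
Dose = (T / T_allowed) * 100
Dose = (2.9 / 27.857578) * 100 = 10.41

10.41 %


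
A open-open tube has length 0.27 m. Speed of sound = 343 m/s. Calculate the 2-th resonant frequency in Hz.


Given values:
  Tube type: open-open, L = 0.27 m, c = 343 m/s, n = 2
Formula: f_n = n * c / (2 * L)
Compute 2 * L = 2 * 0.27 = 0.54
f = 2 * 343 / 0.54
f = 1270.37

1270.37 Hz


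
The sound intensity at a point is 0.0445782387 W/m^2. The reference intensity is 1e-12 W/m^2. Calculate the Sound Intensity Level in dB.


Given values:
  I = 0.0445782387 W/m^2
  I_ref = 1e-12 W/m^2
Formula: SIL = 10 * log10(I / I_ref)
Compute ratio: I / I_ref = 44578238700
Compute log10: log10(44578238700) = 10.649123
Multiply: SIL = 10 * 10.649123 = 106.49

106.49 dB


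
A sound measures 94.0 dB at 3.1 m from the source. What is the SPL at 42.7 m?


Given values:
  SPL1 = 94.0 dB, r1 = 3.1 m, r2 = 42.7 m
Formula: SPL2 = SPL1 - 20 * log10(r2 / r1)
Compute ratio: r2 / r1 = 42.7 / 3.1 = 13.7742
Compute log10: log10(13.7742) = 1.139066
Compute drop: 20 * 1.139066 = 22.7813
SPL2 = 94.0 - 22.7813 = 71.22

71.22 dB


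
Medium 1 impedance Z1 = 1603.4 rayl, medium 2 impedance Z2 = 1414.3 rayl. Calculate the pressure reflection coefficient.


Given values:
  Z1 = 1603.4 rayl, Z2 = 1414.3 rayl
Formula: R = (Z2 - Z1) / (Z2 + Z1)
Numerator: Z2 - Z1 = 1414.3 - 1603.4 = -189.1
Denominator: Z2 + Z1 = 1414.3 + 1603.4 = 3017.7
R = -189.1 / 3017.7 = -0.0627

-0.0627


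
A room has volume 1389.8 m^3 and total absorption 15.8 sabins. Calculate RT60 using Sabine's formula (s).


Given values:
  V = 1389.8 m^3
  A = 15.8 sabins
Formula: RT60 = 0.161 * V / A
Numerator: 0.161 * 1389.8 = 223.7578
RT60 = 223.7578 / 15.8 = 14.162

14.162 s


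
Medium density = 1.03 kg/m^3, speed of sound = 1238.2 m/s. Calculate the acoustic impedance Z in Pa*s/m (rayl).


Given values:
  rho = 1.03 kg/m^3
  c = 1238.2 m/s
Formula: Z = rho * c
Z = 1.03 * 1238.2
Z = 1275.35

1275.35 rayl


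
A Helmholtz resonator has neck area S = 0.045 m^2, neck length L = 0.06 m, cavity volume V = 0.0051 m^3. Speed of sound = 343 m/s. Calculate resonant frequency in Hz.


Given values:
  S = 0.045 m^2, L = 0.06 m, V = 0.0051 m^3, c = 343 m/s
Formula: f = (c / (2*pi)) * sqrt(S / (V * L))
Compute V * L = 0.0051 * 0.06 = 0.000306
Compute S / (V * L) = 0.045 / 0.000306 = 147.0588
Compute sqrt(147.0588) = 12.12678
Compute c / (2*pi) = 343 / 6.283185 = 54.590148
f = 54.590148 * 12.12678 = 662.0

662.0 Hz


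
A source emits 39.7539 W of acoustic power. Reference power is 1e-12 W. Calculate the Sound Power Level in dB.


Given values:
  W = 39.7539 W
  W_ref = 1e-12 W
Formula: SWL = 10 * log10(W / W_ref)
Compute ratio: W / W_ref = 39753900000000
Compute log10: log10(39753900000000) = 13.59938
Multiply: SWL = 10 * 13.59938 = 135.99

135.99 dB


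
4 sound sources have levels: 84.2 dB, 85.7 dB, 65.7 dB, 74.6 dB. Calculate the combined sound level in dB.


Formula: L_total = 10 * log10( sum(10^(Li/10)) )
  Source 1: 10^(84.2/10) = 263026799.1895
  Source 2: 10^(85.7/10) = 371535229.0972
  Source 3: 10^(65.7/10) = 3715352.291
  Source 4: 10^(74.6/10) = 28840315.0313
Sum of linear values = 667117695.609
L_total = 10 * log10(667117695.609) = 88.24

88.24 dB


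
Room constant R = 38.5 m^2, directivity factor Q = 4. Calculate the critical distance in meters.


Given values:
  R = 38.5 m^2, Q = 4
Formula: d_c = 0.141 * sqrt(Q * R)
Compute Q * R = 4 * 38.5 = 154.0
Compute sqrt(154.0) = 12.4097
d_c = 0.141 * 12.4097 = 1.75

1.75 m


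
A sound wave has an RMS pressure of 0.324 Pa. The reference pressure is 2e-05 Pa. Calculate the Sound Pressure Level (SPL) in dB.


Given values:
  p = 0.324 Pa
  p_ref = 2e-05 Pa
Formula: SPL = 20 * log10(p / p_ref)
Compute ratio: p / p_ref = 0.324 / 2e-05 = 16200
Compute log10: log10(16200) = 4.209515
Multiply: SPL = 20 * 4.209515 = 84.19

84.19 dB


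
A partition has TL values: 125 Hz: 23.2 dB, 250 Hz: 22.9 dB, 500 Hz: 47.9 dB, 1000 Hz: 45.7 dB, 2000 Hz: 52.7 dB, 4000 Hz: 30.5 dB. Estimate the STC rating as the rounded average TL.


Given TL values at each frequency:
  125 Hz: 23.2 dB
  250 Hz: 22.9 dB
  500 Hz: 47.9 dB
  1000 Hz: 45.7 dB
  2000 Hz: 52.7 dB
  4000 Hz: 30.5 dB
Formula: STC ~ round(average of TL values)
Sum = 23.2 + 22.9 + 47.9 + 45.7 + 52.7 + 30.5 = 222.9
Average = 222.9 / 6 = 37.15
Rounded: 37

37


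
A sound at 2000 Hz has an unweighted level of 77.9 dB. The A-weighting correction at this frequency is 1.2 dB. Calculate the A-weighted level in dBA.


Given values:
  SPL = 77.9 dB
  A-weighting at 2000 Hz = 1.2 dB
Formula: L_A = SPL + A_weight
L_A = 77.9 + (1.2)
L_A = 79.1

79.1 dBA


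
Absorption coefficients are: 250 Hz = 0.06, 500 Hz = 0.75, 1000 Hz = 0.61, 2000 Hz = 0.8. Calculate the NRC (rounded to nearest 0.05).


Given values:
  a_250 = 0.06, a_500 = 0.75
  a_1000 = 0.61, a_2000 = 0.8
Formula: NRC = (a250 + a500 + a1000 + a2000) / 4
Sum = 0.06 + 0.75 + 0.61 + 0.8 = 2.22
NRC = 2.22 / 4 = 0.555
Rounded to nearest 0.05: 0.55

0.55


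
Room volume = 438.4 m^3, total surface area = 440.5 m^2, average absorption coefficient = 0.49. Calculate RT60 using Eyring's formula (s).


Given values:
  V = 438.4 m^3, S = 440.5 m^2, alpha = 0.49
Formula: RT60 = 0.161 * V / (-S * ln(1 - alpha))
Compute ln(1 - 0.49) = ln(0.51) = -0.673345
Denominator: -440.5 * -0.673345 = 296.6085
Numerator: 0.161 * 438.4 = 70.5824
RT60 = 70.5824 / 296.6085 = 0.238

0.238 s


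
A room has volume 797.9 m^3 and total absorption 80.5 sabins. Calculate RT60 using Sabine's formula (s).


Given values:
  V = 797.9 m^3
  A = 80.5 sabins
Formula: RT60 = 0.161 * V / A
Numerator: 0.161 * 797.9 = 128.4619
RT60 = 128.4619 / 80.5 = 1.596

1.596 s


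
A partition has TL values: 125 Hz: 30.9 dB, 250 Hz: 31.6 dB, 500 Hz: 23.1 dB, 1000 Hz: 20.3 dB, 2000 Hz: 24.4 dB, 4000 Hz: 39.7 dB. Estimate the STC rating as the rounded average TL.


Given TL values at each frequency:
  125 Hz: 30.9 dB
  250 Hz: 31.6 dB
  500 Hz: 23.1 dB
  1000 Hz: 20.3 dB
  2000 Hz: 24.4 dB
  4000 Hz: 39.7 dB
Formula: STC ~ round(average of TL values)
Sum = 30.9 + 31.6 + 23.1 + 20.3 + 24.4 + 39.7 = 170.0
Average = 170.0 / 6 = 28.33
Rounded: 28

28


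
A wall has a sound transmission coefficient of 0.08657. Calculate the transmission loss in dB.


Given values:
  tau = 0.08657
Formula: TL = 10 * log10(1 / tau)
Compute 1 / tau = 1 / 0.08657 = 11.5513
Compute log10(11.5513) = 1.062631
TL = 10 * 1.062631 = 10.63

10.63 dB


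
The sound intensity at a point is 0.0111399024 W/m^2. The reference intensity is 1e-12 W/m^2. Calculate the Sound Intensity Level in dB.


Given values:
  I = 0.0111399024 W/m^2
  I_ref = 1e-12 W/m^2
Formula: SIL = 10 * log10(I / I_ref)
Compute ratio: I / I_ref = 11139902400
Compute log10: log10(11139902400) = 10.046881
Multiply: SIL = 10 * 10.046881 = 100.47

100.47 dB


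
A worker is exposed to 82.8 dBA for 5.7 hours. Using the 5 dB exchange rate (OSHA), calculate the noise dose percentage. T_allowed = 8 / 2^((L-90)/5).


Given values:
  L = 82.8 dBA, T = 5.7 hours
Formula: T_allowed = 8 / 2^((L - 90) / 5)
Compute exponent: (82.8 - 90) / 5 = -1.44
Compute 2^(-1.44) = 0.368567
T_allowed = 8 / 0.368567 = 21.705687 hours
Dose = (T / T_allowed) * 100
Dose = (5.7 / 21.705687) * 100 = 26.26

26.26 %


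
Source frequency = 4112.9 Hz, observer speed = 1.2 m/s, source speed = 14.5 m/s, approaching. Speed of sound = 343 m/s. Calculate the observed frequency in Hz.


Given values:
  f_s = 4112.9 Hz, v_o = 1.2 m/s, v_s = 14.5 m/s
  Direction: approaching
Formula: f_o = f_s * (c + v_o) / (c - v_s)
Numerator: c + v_o = 343 + 1.2 = 344.2
Denominator: c - v_s = 343 - 14.5 = 328.5
f_o = 4112.9 * 344.2 / 328.5 = 4309.47

4309.47 Hz


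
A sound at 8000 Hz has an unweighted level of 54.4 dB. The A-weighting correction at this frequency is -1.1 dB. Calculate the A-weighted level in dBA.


Given values:
  SPL = 54.4 dB
  A-weighting at 8000 Hz = -1.1 dB
Formula: L_A = SPL + A_weight
L_A = 54.4 + (-1.1)
L_A = 53.3

53.3 dBA


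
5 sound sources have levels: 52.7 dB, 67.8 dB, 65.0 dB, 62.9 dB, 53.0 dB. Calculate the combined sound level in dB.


Formula: L_total = 10 * log10( sum(10^(Li/10)) )
  Source 1: 10^(52.7/10) = 186208.7137
  Source 2: 10^(67.8/10) = 6025595.8607
  Source 3: 10^(65.0/10) = 3162277.6602
  Source 4: 10^(62.9/10) = 1949844.5998
  Source 5: 10^(53.0/10) = 199526.2315
Sum of linear values = 11523453.0659
L_total = 10 * log10(11523453.0659) = 70.62

70.62 dB


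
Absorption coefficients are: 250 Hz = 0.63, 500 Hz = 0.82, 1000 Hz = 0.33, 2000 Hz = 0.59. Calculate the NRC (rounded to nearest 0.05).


Given values:
  a_250 = 0.63, a_500 = 0.82
  a_1000 = 0.33, a_2000 = 0.59
Formula: NRC = (a250 + a500 + a1000 + a2000) / 4
Sum = 0.63 + 0.82 + 0.33 + 0.59 = 2.37
NRC = 2.37 / 4 = 0.5925
Rounded to nearest 0.05: 0.6

0.6


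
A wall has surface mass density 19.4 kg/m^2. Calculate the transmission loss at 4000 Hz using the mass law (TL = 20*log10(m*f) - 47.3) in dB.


Given values:
  m = 19.4 kg/m^2, f = 4000 Hz
Formula: TL = 20 * log10(m * f) - 47.3
Compute m * f = 19.4 * 4000 = 77600.0
Compute log10(77600.0) = 4.889862
Compute 20 * 4.889862 = 97.7972
TL = 97.7972 - 47.3 = 50.5

50.5 dB


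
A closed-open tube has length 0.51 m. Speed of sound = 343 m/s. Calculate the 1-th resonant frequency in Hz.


Given values:
  Tube type: closed-open, L = 0.51 m, c = 343 m/s, n = 1
Formula: f_n = (2n - 1) * c / (4 * L)
Compute 2n - 1 = 2*1 - 1 = 1
Compute 4 * L = 4 * 0.51 = 2.04
f = 1 * 343 / 2.04
f = 168.14

168.14 Hz


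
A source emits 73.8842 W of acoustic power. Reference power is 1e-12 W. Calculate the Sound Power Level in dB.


Given values:
  W = 73.8842 W
  W_ref = 1e-12 W
Formula: SWL = 10 * log10(W / W_ref)
Compute ratio: W / W_ref = 73884200000000
Compute log10: log10(73884200000000) = 13.868552
Multiply: SWL = 10 * 13.868552 = 138.69

138.69 dB


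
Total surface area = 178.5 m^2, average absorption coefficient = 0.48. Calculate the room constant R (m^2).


Given values:
  S = 178.5 m^2, alpha = 0.48
Formula: R = S * alpha / (1 - alpha)
Numerator: 178.5 * 0.48 = 85.68
Denominator: 1 - 0.48 = 0.52
R = 85.68 / 0.52 = 164.77

164.77 m^2


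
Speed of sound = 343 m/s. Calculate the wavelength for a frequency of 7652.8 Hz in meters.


Given values:
  c = 343 m/s, f = 7652.8 Hz
Formula: lambda = c / f
lambda = 343 / 7652.8
lambda = 0.0448

0.0448 m


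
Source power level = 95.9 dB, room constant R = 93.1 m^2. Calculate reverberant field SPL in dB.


Given values:
  Lw = 95.9 dB, R = 93.1 m^2
Formula: SPL = Lw + 10 * log10(4 / R)
Compute 4 / R = 4 / 93.1 = 0.042965
Compute 10 * log10(0.042965) = -13.6689
SPL = 95.9 + (-13.6689) = 82.23

82.23 dB


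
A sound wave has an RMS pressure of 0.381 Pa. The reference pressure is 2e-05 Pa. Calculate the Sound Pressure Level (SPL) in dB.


Given values:
  p = 0.381 Pa
  p_ref = 2e-05 Pa
Formula: SPL = 20 * log10(p / p_ref)
Compute ratio: p / p_ref = 0.381 / 2e-05 = 19050
Compute log10: log10(19050) = 4.279895
Multiply: SPL = 20 * 4.279895 = 85.6

85.6 dB


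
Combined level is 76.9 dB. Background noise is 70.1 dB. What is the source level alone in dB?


Given values:
  L_total = 76.9 dB, L_bg = 70.1 dB
Formula: L_source = 10 * log10(10^(L_total/10) - 10^(L_bg/10))
Convert to linear:
  10^(76.9/10) = 48977881.9368
  10^(70.1/10) = 10232929.9228
Difference: 48977881.9368 - 10232929.9228 = 38744952.014
L_source = 10 * log10(38744952.014) = 75.88

75.88 dB


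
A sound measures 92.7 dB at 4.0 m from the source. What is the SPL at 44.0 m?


Given values:
  SPL1 = 92.7 dB, r1 = 4.0 m, r2 = 44.0 m
Formula: SPL2 = SPL1 - 20 * log10(r2 / r1)
Compute ratio: r2 / r1 = 44.0 / 4.0 = 11.0
Compute log10: log10(11.0) = 1.041393
Compute drop: 20 * 1.041393 = 20.8279
SPL2 = 92.7 - 20.8279 = 71.87

71.87 dB


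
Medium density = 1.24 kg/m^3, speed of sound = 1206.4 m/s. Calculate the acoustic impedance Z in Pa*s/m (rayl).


Given values:
  rho = 1.24 kg/m^3
  c = 1206.4 m/s
Formula: Z = rho * c
Z = 1.24 * 1206.4
Z = 1495.94

1495.94 rayl


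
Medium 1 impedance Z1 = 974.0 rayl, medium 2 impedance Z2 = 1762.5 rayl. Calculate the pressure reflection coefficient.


Given values:
  Z1 = 974.0 rayl, Z2 = 1762.5 rayl
Formula: R = (Z2 - Z1) / (Z2 + Z1)
Numerator: Z2 - Z1 = 1762.5 - 974.0 = 788.5
Denominator: Z2 + Z1 = 1762.5 + 974.0 = 2736.5
R = 788.5 / 2736.5 = 0.2881

0.2881


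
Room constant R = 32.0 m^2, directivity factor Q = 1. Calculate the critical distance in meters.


Given values:
  R = 32.0 m^2, Q = 1
Formula: d_c = 0.141 * sqrt(Q * R)
Compute Q * R = 1 * 32.0 = 32.0
Compute sqrt(32.0) = 5.6569
d_c = 0.141 * 5.6569 = 0.798

0.798 m


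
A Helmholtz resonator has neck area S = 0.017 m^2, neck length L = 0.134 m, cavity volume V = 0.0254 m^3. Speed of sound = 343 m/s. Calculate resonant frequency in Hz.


Given values:
  S = 0.017 m^2, L = 0.134 m, V = 0.0254 m^3, c = 343 m/s
Formula: f = (c / (2*pi)) * sqrt(S / (V * L))
Compute V * L = 0.0254 * 0.134 = 0.0034036
Compute S / (V * L) = 0.017 / 0.0034036 = 4.9947
Compute sqrt(4.9947) = 2.234883
Compute c / (2*pi) = 343 / 6.283185 = 54.590148
f = 54.590148 * 2.234883 = 122.0

122.0 Hz


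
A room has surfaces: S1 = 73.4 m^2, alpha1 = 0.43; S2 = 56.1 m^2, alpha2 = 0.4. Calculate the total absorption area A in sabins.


Given surfaces:
  Surface 1: 73.4 * 0.43 = 31.562
  Surface 2: 56.1 * 0.4 = 22.44
Formula: A = sum(Si * alpha_i)
A = 31.562 + 22.44
A = 54.0

54.0 sabins


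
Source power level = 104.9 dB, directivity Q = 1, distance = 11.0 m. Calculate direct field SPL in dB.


Given values:
  Lw = 104.9 dB, Q = 1, r = 11.0 m
Formula: SPL = Lw + 10 * log10(Q / (4 * pi * r^2))
Compute 4 * pi * r^2 = 4 * pi * 11.0^2 = 1520.5308
Compute Q / denom = 1 / 1520.5308 = 0.00065767
Compute 10 * log10(0.00065767) = -31.8199
SPL = 104.9 + (-31.8199) = 73.08

73.08 dB


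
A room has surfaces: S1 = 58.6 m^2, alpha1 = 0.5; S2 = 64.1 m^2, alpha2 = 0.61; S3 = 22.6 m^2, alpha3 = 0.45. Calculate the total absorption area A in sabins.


Given surfaces:
  Surface 1: 58.6 * 0.5 = 29.3
  Surface 2: 64.1 * 0.61 = 39.101
  Surface 3: 22.6 * 0.45 = 10.17
Formula: A = sum(Si * alpha_i)
A = 29.3 + 39.101 + 10.17
A = 78.57

78.57 sabins


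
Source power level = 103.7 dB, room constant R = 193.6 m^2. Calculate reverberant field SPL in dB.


Given values:
  Lw = 103.7 dB, R = 193.6 m^2
Formula: SPL = Lw + 10 * log10(4 / R)
Compute 4 / R = 4 / 193.6 = 0.020661
Compute 10 * log10(0.020661) = -16.8485
SPL = 103.7 + (-16.8485) = 86.85

86.85 dB


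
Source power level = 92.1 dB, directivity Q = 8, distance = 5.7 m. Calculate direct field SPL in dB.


Given values:
  Lw = 92.1 dB, Q = 8, r = 5.7 m
Formula: SPL = Lw + 10 * log10(Q / (4 * pi * r^2))
Compute 4 * pi * r^2 = 4 * pi * 5.7^2 = 408.2814
Compute Q / denom = 8 / 408.2814 = 0.01959433
Compute 10 * log10(0.01959433) = -17.0787
SPL = 92.1 + (-17.0787) = 75.02

75.02 dB


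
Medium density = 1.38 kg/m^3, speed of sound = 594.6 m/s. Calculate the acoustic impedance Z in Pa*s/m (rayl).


Given values:
  rho = 1.38 kg/m^3
  c = 594.6 m/s
Formula: Z = rho * c
Z = 1.38 * 594.6
Z = 820.55

820.55 rayl


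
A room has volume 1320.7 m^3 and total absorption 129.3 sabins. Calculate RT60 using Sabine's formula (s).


Given values:
  V = 1320.7 m^3
  A = 129.3 sabins
Formula: RT60 = 0.161 * V / A
Numerator: 0.161 * 1320.7 = 212.6327
RT60 = 212.6327 / 129.3 = 1.644

1.644 s


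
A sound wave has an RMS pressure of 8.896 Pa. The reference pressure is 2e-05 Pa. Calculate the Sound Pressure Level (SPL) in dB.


Given values:
  p = 8.896 Pa
  p_ref = 2e-05 Pa
Formula: SPL = 20 * log10(p / p_ref)
Compute ratio: p / p_ref = 8.896 / 2e-05 = 444800
Compute log10: log10(444800) = 5.648165
Multiply: SPL = 20 * 5.648165 = 112.96

112.96 dB


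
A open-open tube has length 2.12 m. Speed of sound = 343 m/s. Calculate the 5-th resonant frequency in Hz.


Given values:
  Tube type: open-open, L = 2.12 m, c = 343 m/s, n = 5
Formula: f_n = n * c / (2 * L)
Compute 2 * L = 2 * 2.12 = 4.24
f = 5 * 343 / 4.24
f = 404.48

404.48 Hz


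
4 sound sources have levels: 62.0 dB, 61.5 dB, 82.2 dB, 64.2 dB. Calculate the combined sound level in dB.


Formula: L_total = 10 * log10( sum(10^(Li/10)) )
  Source 1: 10^(62.0/10) = 1584893.1925
  Source 2: 10^(61.5/10) = 1412537.5446
  Source 3: 10^(82.2/10) = 165958690.7438
  Source 4: 10^(64.2/10) = 2630267.9919
Sum of linear values = 171586389.4728
L_total = 10 * log10(171586389.4728) = 82.34

82.34 dB


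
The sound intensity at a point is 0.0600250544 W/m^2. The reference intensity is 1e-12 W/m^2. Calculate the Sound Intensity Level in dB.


Given values:
  I = 0.0600250544 W/m^2
  I_ref = 1e-12 W/m^2
Formula: SIL = 10 * log10(I / I_ref)
Compute ratio: I / I_ref = 60025054400
Compute log10: log10(60025054400) = 10.778333
Multiply: SIL = 10 * 10.778333 = 107.78

107.78 dB


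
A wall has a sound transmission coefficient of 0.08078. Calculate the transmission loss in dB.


Given values:
  tau = 0.08078
Formula: TL = 10 * log10(1 / tau)
Compute 1 / tau = 1 / 0.08078 = 12.3793
Compute log10(12.3793) = 1.092696
TL = 10 * 1.092696 = 10.93

10.93 dB


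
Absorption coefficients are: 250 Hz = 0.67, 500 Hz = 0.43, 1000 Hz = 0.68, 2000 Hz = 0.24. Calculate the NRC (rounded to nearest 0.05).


Given values:
  a_250 = 0.67, a_500 = 0.43
  a_1000 = 0.68, a_2000 = 0.24
Formula: NRC = (a250 + a500 + a1000 + a2000) / 4
Sum = 0.67 + 0.43 + 0.68 + 0.24 = 2.02
NRC = 2.02 / 4 = 0.505
Rounded to nearest 0.05: 0.5

0.5


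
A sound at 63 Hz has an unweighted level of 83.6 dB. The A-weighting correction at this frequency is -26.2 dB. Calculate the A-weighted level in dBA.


Given values:
  SPL = 83.6 dB
  A-weighting at 63 Hz = -26.2 dB
Formula: L_A = SPL + A_weight
L_A = 83.6 + (-26.2)
L_A = 57.4

57.4 dBA


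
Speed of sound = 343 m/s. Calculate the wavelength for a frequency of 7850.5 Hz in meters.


Given values:
  c = 343 m/s, f = 7850.5 Hz
Formula: lambda = c / f
lambda = 343 / 7850.5
lambda = 0.0437

0.0437 m


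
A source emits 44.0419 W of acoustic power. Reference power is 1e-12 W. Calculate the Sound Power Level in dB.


Given values:
  W = 44.0419 W
  W_ref = 1e-12 W
Formula: SWL = 10 * log10(W / W_ref)
Compute ratio: W / W_ref = 44041900000000
Compute log10: log10(44041900000000) = 13.643866
Multiply: SWL = 10 * 13.643866 = 136.44

136.44 dB
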